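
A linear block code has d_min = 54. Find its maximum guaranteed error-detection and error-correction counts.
(a) Detection requires d_min ≥ e+1, so e ≤ d_min − 1 = 53.
(b) Correction requires d_min ≥ 2t+1, so t ≤ ⌊(d_min − 1)/2⌋ = ⌊53/2⌋ = 26.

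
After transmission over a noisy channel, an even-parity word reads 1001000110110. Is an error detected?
Sum of received bits: 1+0+0+1+0+0+0+1+1+0+1+1+0 = 6; 6 mod 2 = 0. Result is 0 → no error detected.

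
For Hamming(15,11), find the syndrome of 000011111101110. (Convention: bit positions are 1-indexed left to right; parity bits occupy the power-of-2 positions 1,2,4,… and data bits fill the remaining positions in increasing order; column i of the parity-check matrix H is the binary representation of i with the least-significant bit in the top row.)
Syndrome s = H · r^T (mod 2), r = 000011111101110:
  s[0] = (101010101010101)·(000011111101110) mod 2 = 0+0+0+0+1+0+1+0+1+0+0+0+1+0+0 mod 2 = 0
  s[1] = (011001100110011)·(000011111101110) mod 2 = 0+0+0+0+0+1+1+0+0+1+0+0+0+1+0 mod 2 = 0
  s[2] = (000111100001111)·(000011111101110) mod 2 = 0+0+0+0+1+1+1+0+0+0+0+1+1+1+0 mod 2 = 0
  s[3] = (000000011111111)·(000011111101110) mod 2 = 0+0+0+0+0+0+0+1+1+1+0+1+1+1+0 mod 2 = 0
Syndrome = 0000
s = 0: no error detected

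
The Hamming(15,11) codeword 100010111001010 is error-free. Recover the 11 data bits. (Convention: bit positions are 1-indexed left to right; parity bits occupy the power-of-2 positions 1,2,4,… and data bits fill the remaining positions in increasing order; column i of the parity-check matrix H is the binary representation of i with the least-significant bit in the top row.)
Parity bits occupy power-of-2 positions; data bits are at positions {3,5,6,7,9,10,11,12,13,14,15} (1-indexed).
Extract: c[3]=0 c[5]=1 c[6]=0 c[7]=1 c[9]=1 c[10]=0 c[11]=0 c[12]=1 c[13]=0 c[14]=1 c[15]=0
Data = 01011001010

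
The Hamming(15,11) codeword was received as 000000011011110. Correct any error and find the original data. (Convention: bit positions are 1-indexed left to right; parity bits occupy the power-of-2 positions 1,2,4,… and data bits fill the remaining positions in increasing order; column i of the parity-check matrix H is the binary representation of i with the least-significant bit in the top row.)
Syndrome s = H · r^T (mod 2), r = 000000011011110:
  s[0] = (101010101010101)·(000000011011110) mod 2 = 0+0+0+0+0+0+0+0+1+0+1+0+1+0+0 mod 2 = 1
  s[1] = (011001100110011)·(000000011011110) mod 2 = 0+0+0+0+0+0+0+0+0+0+1+0+0+1+0 mod 2 = 0
  s[2] = (000111100001111)·(000000011011110) mod 2 = 0+0+0+0+0+0+0+0+0+0+0+1+1+1+0 mod 2 = 1
  s[3] = (000000011111111)·(000000011011110) mod 2 = 0+0+0+0+0+0+0+1+1+0+1+1+1+1+0 mod 2 = 0
Syndrome = 1010
Column 5 of H equals this syndrome → error at bit 5 (1-indexed).
Flip bit 5: 000000011011110 → 000010011011110
Extract data bits at positions {3,5,6,7,9,10,11,12,13,14,15}: 01001011110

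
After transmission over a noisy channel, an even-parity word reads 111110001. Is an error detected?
Sum of received bits: 1+1+1+1+1+0+0+0+1 = 6; 6 mod 2 = 0. Result is 0 → no error detected.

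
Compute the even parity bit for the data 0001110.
Sum of data bits: 0+0+0+1+1+1+0 = 3.
3 mod 2 = 1, so parity bit = 1.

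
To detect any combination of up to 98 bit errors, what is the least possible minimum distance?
Detecting e errors requires d_min ≥ e + 1 = 98 + 1 = 99.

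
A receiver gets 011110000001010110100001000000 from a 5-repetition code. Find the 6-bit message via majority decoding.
Split into 5-bit blocks and majority-vote each:
  block 1 = 01111: 4 ones, 1 zeros → 1
  block 2 = 00000: 0 ones, 5 zeros → 0
  block 3 = 01010: 2 ones, 3 zeros → 0
  block 4 = 11010: 3 ones, 2 zeros → 1
  block 5 = 00010: 1 ones, 4 zeros → 0
  block 6 = 00000: 0 ones, 5 zeros → 0
Decoded = 100100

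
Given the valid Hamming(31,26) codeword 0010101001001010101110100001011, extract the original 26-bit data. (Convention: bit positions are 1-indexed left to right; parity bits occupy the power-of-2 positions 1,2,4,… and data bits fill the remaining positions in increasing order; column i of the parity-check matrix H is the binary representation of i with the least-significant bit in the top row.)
Parity bits occupy power-of-2 positions; data bits are at positions {3,5,6,7,9,10,11,12,13,14,15,17,18,19,20,21,22,23,24,25,26,27,28,29,30,31} (1-indexed).
Extract: c[3]=1 c[5]=1 c[6]=0 c[7]=1 c[9]=0 c[10]=1 c[11]=0 c[12]=0 c[13]=1 c[14]=0 c[15]=1 c[17]=1 c[18]=0 c[19]=1 c[20]=1 c[21]=1 c[22]=0 c[23]=1 c[24]=0 c[25]=0 c[26]=0 c[27]=0 c[28]=1 c[29]=0 c[30]=1 c[31]=1
Data = 11010100101101110100001011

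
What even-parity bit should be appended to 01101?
Sum of data bits: 0+1+1+0+1 = 3.
3 mod 2 = 1, so parity bit = 1.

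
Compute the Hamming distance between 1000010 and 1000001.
XOR = 0000011, count of 1s = 2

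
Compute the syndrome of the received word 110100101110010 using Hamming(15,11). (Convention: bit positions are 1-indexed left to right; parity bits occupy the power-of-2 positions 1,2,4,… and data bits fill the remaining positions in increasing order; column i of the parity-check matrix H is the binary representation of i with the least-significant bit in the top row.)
Syndrome s = H · r^T (mod 2), r = 110100101110010:
  s[0] = (101010101010101)·(110100101110010) mod 2 = 1+0+0+0+0+0+1+0+1+0+1+0+0+0+0 mod 2 = 0
  s[1] = (011001100110011)·(110100101110010) mod 2 = 0+1+0+0+0+0+1+0+0+1+1+0+0+1+0 mod 2 = 1
  s[2] = (000111100001111)·(110100101110010) mod 2 = 0+0+0+1+0+0+1+0+0+0+0+0+0+1+0 mod 2 = 1
  s[3] = (000000011111111)·(110100101110010) mod 2 = 0+0+0+0+0+0+0+0+1+1+1+0+0+1+0 mod 2 = 0
Syndrome = 0110
Non-zero syndrome: error at position 6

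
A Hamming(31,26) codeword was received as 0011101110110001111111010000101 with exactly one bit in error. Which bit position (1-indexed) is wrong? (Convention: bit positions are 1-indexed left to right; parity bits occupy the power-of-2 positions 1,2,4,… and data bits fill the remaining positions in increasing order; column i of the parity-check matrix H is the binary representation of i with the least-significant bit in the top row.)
Syndrome s = H · r^T (mod 2), r = 0011101110110001111111010000101:
  s[0] = (1010101010101010101010101010101)·(0011101110110001111111010000101) mod 2 = 0+0+1+0+1+0+1+0+1+0+1+0+0+0+0+0+1+0+1+0+1+0+0+0+0+0+0+0+1+0+1 mod 2 = 0
  s[1] = (0110011001100110011001100110011)·(0011101110110001111111010000101) mod 2 = 0+0+1+0+0+0+1+0+0+0+1+0+0+0+0+0+0+1+1+0+0+1+0+0+0+0+0+0+0+0+1 mod 2 = 1
  s[2] = (0001111000011110000111100001111)·(0011101110110001111111010000101) mod 2 = 0+0+0+1+1+0+1+0+0+0+0+1+0+0+0+0+0+0+0+1+1+1+0+0+0+0+0+0+1+0+1 mod 2 = 1
  s[3] = (0000000111111110000000011111111)·(0011101110110001111111010000101) mod 2 = 0+0+0+0+0+0+0+1+1+0+1+1+0+0+0+0+0+0+0+0+0+0+0+1+0+0+0+0+1+0+1 mod 2 = 1
  s[4] = (0000000000000001111111111111111)·(0011101110110001111111010000101) mod 2 = 0+0+0+0+0+0+0+0+0+0+0+0+0+0+0+1+1+1+1+1+1+1+0+1+0+0+0+0+1+0+1 mod 2 = 0
Syndrome = 01110
Column i of H is the binary representation of i, so the syndrome is the binary index of the flipped bit.
Read s = 01110 with s[0] as LSB: 0·2^0 + 1·2^1 + 1·2^2 + 1·2^3 + 0·2^4 = 14.
Error is at bit position 14.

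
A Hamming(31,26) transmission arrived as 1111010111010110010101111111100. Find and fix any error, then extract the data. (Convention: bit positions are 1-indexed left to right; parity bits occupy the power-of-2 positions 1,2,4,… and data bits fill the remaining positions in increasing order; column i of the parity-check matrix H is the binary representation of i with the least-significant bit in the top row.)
Syndrome s = H · r^T (mod 2), r = 1111010111010110010101111111100:
  s[0] = (1010101010101010101010101010101)·(1111010111010110010101111111100) mod 2 = 1+0+1+0+0+0+0+0+1+0+0+0+0+0+1+0+0+0+0+0+0+0+1+0+1+0+1+0+1+0+0 mod 2 = 0
  s[1] = (0110011001100110011001100110011)·(1111010111010110010101111111100) mod 2 = 0+1+1+0+0+1+0+0+0+1+0+0+0+1+1+0+0+1+0+0+0+1+1+0+0+1+1+0+0+0+0 mod 2 = 1
  s[2] = (0001111000011110000111100001111)·(1111010111010110010101111111100) mod 2 = 0+0+0+1+0+1+0+0+0+0+0+1+0+1+1+0+0+0+0+1+0+1+1+0+0+0+0+1+1+0+0 mod 2 = 0
  s[3] = (0000000111111110000000011111111)·(1111010111010110010101111111100) mod 2 = 0+0+0+0+0+0+0+1+1+1+0+1+0+1+1+0+0+0+0+0+0+0+0+1+1+1+1+1+1+0+0 mod 2 = 0
  s[4] = (0000000000000001111111111111111)·(1111010111010110010101111111100) mod 2 = 0+0+0+0+0+0+0+0+0+0+0+0+0+0+0+0+0+1+0+1+0+1+1+1+1+1+1+1+1+0+0 mod 2 = 0
Syndrome = 01000
Column 2 of H equals this syndrome → error at bit 2 (1-indexed).
Flip bit 2: 1111010111010110010101111111100 → 1011010111010110010101111111100
Extract data bits at positions {3,5,6,7,9,10,11,12,13,14,15,17,18,19,20,21,22,23,24,25,26,27,28,29,30,31}: 10101101011010101111111100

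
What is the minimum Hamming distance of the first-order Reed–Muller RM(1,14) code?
d_min = 8192 (RM(1,14) has length 16384 and minimum distance 2^(m−1) = 8192).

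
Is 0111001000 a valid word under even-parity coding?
Sum of all bits: 0+1+1+1+0+0+1+0+0+0 = 4; 4 mod 2 = 0. Result is 0 → valid parity.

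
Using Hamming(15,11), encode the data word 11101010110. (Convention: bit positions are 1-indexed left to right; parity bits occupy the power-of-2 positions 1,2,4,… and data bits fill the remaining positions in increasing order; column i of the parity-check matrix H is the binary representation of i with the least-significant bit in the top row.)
Codeword c = d · G (mod 2), d = 11101010110:
  c[0] = d·G[:,0] = (11101010110)·(11011010101) mod 2 = 1+1+0+0+1+0+1+0+1+0+0 mod 2 = 1
  c[1] = d·G[:,1] = (11101010110)·(10110110011) mod 2 = 1+0+1+0+0+0+1+0+0+1+0 mod 2 = 0
  c[2] = d·G[:,2] = (11101010110)·(10000000000) mod 2 = 1+0+0+0+0+0+0+0+0+0+0 mod 2 = 1
  c[3] = d·G[:,3] = (11101010110)·(01110001111) mod 2 = 0+1+1+0+0+0+0+0+1+1+0 mod 2 = 0
  c[4] = d·G[:,4] = (11101010110)·(01000000000) mod 2 = 0+1+0+0+0+0+0+0+0+0+0 mod 2 = 1
  c[5] = d·G[:,5] = (11101010110)·(00100000000) mod 2 = 0+0+1+0+0+0+0+0+0+0+0 mod 2 = 1
  c[6] = d·G[:,6] = (11101010110)·(00010000000) mod 2 = 0+0+0+0+0+0+0+0+0+0+0 mod 2 = 0
  c[7] = d·G[:,7] = (11101010110)·(00001111111) mod 2 = 0+0+0+0+1+0+1+0+1+1+0 mod 2 = 0
  c[8] = d·G[:,8] = (11101010110)·(00001000000) mod 2 = 0+0+0+0+1+0+0+0+0+0+0 mod 2 = 1
  c[9] = d·G[:,9] = (11101010110)·(00000100000) mod 2 = 0+0+0+0+0+0+0+0+0+0+0 mod 2 = 0
  c[10] = d·G[:,10] = (11101010110)·(00000010000) mod 2 = 0+0+0+0+0+0+1+0+0+0+0 mod 2 = 1
  c[11] = d·G[:,11] = (11101010110)·(00000001000) mod 2 = 0+0+0+0+0+0+0+0+0+0+0 mod 2 = 0
  c[12] = d·G[:,12] = (11101010110)·(00000000100) mod 2 = 0+0+0+0+0+0+0+0+1+0+0 mod 2 = 1
  c[13] = d·G[:,13] = (11101010110)·(00000000010) mod 2 = 0+0+0+0+0+0+0+0+0+1+0 mod 2 = 1
  c[14] = d·G[:,14] = (11101010110)·(00000000001) mod 2 = 0+0+0+0+0+0+0+0+0+0+0 mod 2 = 0
Codeword = 101011001010110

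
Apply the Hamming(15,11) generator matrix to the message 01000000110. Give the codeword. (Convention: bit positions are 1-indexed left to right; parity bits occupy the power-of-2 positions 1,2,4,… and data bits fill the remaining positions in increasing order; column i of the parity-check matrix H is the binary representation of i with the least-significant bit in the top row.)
Codeword c = d · G (mod 2), d = 01000000110:
  c[0] = d·G[:,0] = (01000000110)·(11011010101) mod 2 = 0+1+0+0+0+0+0+0+1+0+0 mod 2 = 0
  c[1] = d·G[:,1] = (01000000110)·(10110110011) mod 2 = 0+0+0+0+0+0+0+0+0+1+0 mod 2 = 1
  c[2] = d·G[:,2] = (01000000110)·(10000000000) mod 2 = 0+0+0+0+0+0+0+0+0+0+0 mod 2 = 0
  c[3] = d·G[:,3] = (01000000110)·(01110001111) mod 2 = 0+1+0+0+0+0+0+0+1+1+0 mod 2 = 1
  c[4] = d·G[:,4] = (01000000110)·(01000000000) mod 2 = 0+1+0+0+0+0+0+0+0+0+0 mod 2 = 1
  c[5] = d·G[:,5] = (01000000110)·(00100000000) mod 2 = 0+0+0+0+0+0+0+0+0+0+0 mod 2 = 0
  c[6] = d·G[:,6] = (01000000110)·(00010000000) mod 2 = 0+0+0+0+0+0+0+0+0+0+0 mod 2 = 0
  c[7] = d·G[:,7] = (01000000110)·(00001111111) mod 2 = 0+0+0+0+0+0+0+0+1+1+0 mod 2 = 0
  c[8] = d·G[:,8] = (01000000110)·(00001000000) mod 2 = 0+0+0+0+0+0+0+0+0+0+0 mod 2 = 0
  c[9] = d·G[:,9] = (01000000110)·(00000100000) mod 2 = 0+0+0+0+0+0+0+0+0+0+0 mod 2 = 0
  c[10] = d·G[:,10] = (01000000110)·(00000010000) mod 2 = 0+0+0+0+0+0+0+0+0+0+0 mod 2 = 0
  c[11] = d·G[:,11] = (01000000110)·(00000001000) mod 2 = 0+0+0+0+0+0+0+0+0+0+0 mod 2 = 0
  c[12] = d·G[:,12] = (01000000110)·(00000000100) mod 2 = 0+0+0+0+0+0+0+0+1+0+0 mod 2 = 1
  c[13] = d·G[:,13] = (01000000110)·(00000000010) mod 2 = 0+0+0+0+0+0+0+0+0+1+0 mod 2 = 1
  c[14] = d·G[:,14] = (01000000110)·(00000000001) mod 2 = 0+0+0+0+0+0+0+0+0+0+0 mod 2 = 0
Codeword = 010110000000110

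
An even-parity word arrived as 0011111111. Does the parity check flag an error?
Sum of received bits: 0+0+1+1+1+1+1+1+1+1 = 8; 8 mod 2 = 0. Result is 0 → no error detected.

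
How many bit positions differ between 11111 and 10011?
XOR = 01100, count of 1s = 2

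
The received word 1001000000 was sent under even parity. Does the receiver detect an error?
Sum of received bits: 1+0+0+1+0+0+0+0+0+0 = 2; 2 mod 2 = 0. Result is 0 → no error detected.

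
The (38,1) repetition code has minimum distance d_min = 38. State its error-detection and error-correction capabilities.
Detection only: up to d_min − 1 = 37 errors.
Correction: up to ⌊(d_min − 1)/2⌋ = ⌊37/2⌋ = 18 errors.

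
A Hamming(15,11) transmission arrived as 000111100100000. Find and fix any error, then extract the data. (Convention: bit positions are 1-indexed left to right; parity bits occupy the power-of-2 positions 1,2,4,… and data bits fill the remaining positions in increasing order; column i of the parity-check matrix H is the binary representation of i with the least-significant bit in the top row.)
Syndrome s = H · r^T (mod 2), r = 000111100100000:
  s[0] = (101010101010101)·(000111100100000) mod 2 = 0+0+0+0+1+0+1+0+0+0+0+0+0+0+0 mod 2 = 0
  s[1] = (011001100110011)·(000111100100000) mod 2 = 0+0+0+0+0+1+1+0+0+1+0+0+0+0+0 mod 2 = 1
  s[2] = (000111100001111)·(000111100100000) mod 2 = 0+0+0+1+1+1+1+0+0+0+0+0+0+0+0 mod 2 = 0
  s[3] = (000000011111111)·(000111100100000) mod 2 = 0+0+0+0+0+0+0+0+0+1+0+0+0+0+0 mod 2 = 1
Syndrome = 0101
Column 10 of H equals this syndrome → error at bit 10 (1-indexed).
Flip bit 10: 000111100100000 → 000111100000000
Extract data bits at positions {3,5,6,7,9,10,11,12,13,14,15}: 01110000000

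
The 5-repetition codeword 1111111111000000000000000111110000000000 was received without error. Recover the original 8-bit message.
Split into 5-bit blocks: 11111 11111 00000 00000 00000 11111 00000 00000
Data = 11000100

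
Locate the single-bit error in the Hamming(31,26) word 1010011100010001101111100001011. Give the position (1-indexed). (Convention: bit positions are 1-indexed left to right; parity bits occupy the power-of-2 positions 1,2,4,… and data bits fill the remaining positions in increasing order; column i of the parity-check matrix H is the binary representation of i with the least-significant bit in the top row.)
Syndrome s = H · r^T (mod 2), r = 1010011100010001101111100001011:
  s[0] = (1010101010101010101010101010101)·(1010011100010001101111100001011) mod 2 = 1+0+1+0+0+0+1+0+0+0+0+0+0+0+0+0+1+0+1+0+1+0+1+0+0+0+0+0+0+0+1 mod 2 = 0
  s[1] = (0110011001100110011001100110011)·(1010011100010001101111100001011) mod 2 = 0+0+1+0+0+1+1+0+0+0+0+0+0+0+0+0+0+0+1+0+0+1+1+0+0+0+0+0+0+1+1 mod 2 = 0
  s[2] = (0001111000011110000111100001111)·(1010011100010001101111100001011) mod 2 = 0+0+0+0+0+1+1+0+0+0+0+1+0+0+0+0+0+0+0+1+1+1+1+0+0+0+0+1+0+1+1 mod 2 = 0
  s[3] = (0000000111111110000000011111111)·(1010011100010001101111100001011) mod 2 = 0+0+0+0+0+0+0+1+0+0+0+1+0+0+0+0+0+0+0+0+0+0+0+0+0+0+0+1+0+1+1 mod 2 = 1
  s[4] = (0000000000000001111111111111111)·(1010011100010001101111100001011) mod 2 = 0+0+0+0+0+0+0+0+0+0+0+0+0+0+0+1+1+0+1+1+1+1+1+0+0+0+0+1+0+1+1 mod 2 = 0
Syndrome = 00010
Column i of H is the binary representation of i, so the syndrome is the binary index of the flipped bit.
Read s = 00010 with s[0] as LSB: 0·2^0 + 0·2^1 + 0·2^2 + 1·2^3 + 0·2^4 = 8.
Error is at bit position 8.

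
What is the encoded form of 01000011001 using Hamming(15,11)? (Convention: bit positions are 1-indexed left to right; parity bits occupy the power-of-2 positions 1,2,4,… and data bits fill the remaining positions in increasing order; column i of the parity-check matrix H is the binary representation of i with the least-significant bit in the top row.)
Codeword c = d · G (mod 2), d = 01000011001:
  c[0] = d·G[:,0] = (01000011001)·(11011010101) mod 2 = 0+1+0+0+0+0+1+0+0+0+1 mod 2 = 1
  c[1] = d·G[:,1] = (01000011001)·(10110110011) mod 2 = 0+0+0+0+0+0+1+0+0+0+1 mod 2 = 0
  c[2] = d·G[:,2] = (01000011001)·(10000000000) mod 2 = 0+0+0+0+0+0+0+0+0+0+0 mod 2 = 0
  c[3] = d·G[:,3] = (01000011001)·(01110001111) mod 2 = 0+1+0+0+0+0+0+1+0+0+1 mod 2 = 1
  c[4] = d·G[:,4] = (01000011001)·(01000000000) mod 2 = 0+1+0+0+0+0+0+0+0+0+0 mod 2 = 1
  c[5] = d·G[:,5] = (01000011001)·(00100000000) mod 2 = 0+0+0+0+0+0+0+0+0+0+0 mod 2 = 0
  c[6] = d·G[:,6] = (01000011001)·(00010000000) mod 2 = 0+0+0+0+0+0+0+0+0+0+0 mod 2 = 0
  c[7] = d·G[:,7] = (01000011001)·(00001111111) mod 2 = 0+0+0+0+0+0+1+1+0+0+1 mod 2 = 1
  c[8] = d·G[:,8] = (01000011001)·(00001000000) mod 2 = 0+0+0+0+0+0+0+0+0+0+0 mod 2 = 0
  c[9] = d·G[:,9] = (01000011001)·(00000100000) mod 2 = 0+0+0+0+0+0+0+0+0+0+0 mod 2 = 0
  c[10] = d·G[:,10] = (01000011001)·(00000010000) mod 2 = 0+0+0+0+0+0+1+0+0+0+0 mod 2 = 1
  c[11] = d·G[:,11] = (01000011001)·(00000001000) mod 2 = 0+0+0+0+0+0+0+1+0+0+0 mod 2 = 1
  c[12] = d·G[:,12] = (01000011001)·(00000000100) mod 2 = 0+0+0+0+0+0+0+0+0+0+0 mod 2 = 0
  c[13] = d·G[:,13] = (01000011001)·(00000000010) mod 2 = 0+0+0+0+0+0+0+0+0+0+0 mod 2 = 0
  c[14] = d·G[:,14] = (01000011001)·(00000000001) mod 2 = 0+0+0+0+0+0+0+0+0+0+1 mod 2 = 1
Codeword = 100110010011001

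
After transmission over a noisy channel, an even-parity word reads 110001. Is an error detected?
Sum of received bits: 1+1+0+0+0+1 = 3; 3 mod 2 = 1. Result is 1 ≠ 0 → error detected.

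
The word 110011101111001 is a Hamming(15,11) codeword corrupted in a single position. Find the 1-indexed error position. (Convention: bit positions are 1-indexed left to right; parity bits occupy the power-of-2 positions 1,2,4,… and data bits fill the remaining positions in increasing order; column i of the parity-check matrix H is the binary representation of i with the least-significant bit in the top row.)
Syndrome s = H · r^T (mod 2), r = 110011101111001:
  s[0] = (101010101010101)·(110011101111001) mod 2 = 1+0+0+0+1+0+1+0+1+0+1+0+0+0+1 mod 2 = 0
  s[1] = (011001100110011)·(110011101111001) mod 2 = 0+1+0+0+0+1+1+0+0+1+1+0+0+0+1 mod 2 = 0
  s[2] = (000111100001111)·(110011101111001) mod 2 = 0+0+0+0+1+1+1+0+0+0+0+1+0+0+1 mod 2 = 1
  s[3] = (000000011111111)·(110011101111001) mod 2 = 0+0+0+0+0+0+0+0+1+1+1+1+0+0+1 mod 2 = 1
Syndrome = 0011
Column i of H is the binary representation of i, so the syndrome is the binary index of the flipped bit.
Read s = 0011 with s[0] as LSB: 0·2^0 + 0·2^1 + 1·2^2 + 1·2^3 = 12.
Error is at bit position 12.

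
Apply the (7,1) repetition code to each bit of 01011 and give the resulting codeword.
Repeat each bit 7× and concatenate:
0→0000000  1→1111111  0→0000000  1→1111111  1→1111111
Codeword = 00000001111111000000011111111111111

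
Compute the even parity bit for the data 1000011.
Sum of data bits: 1+0+0+0+0+1+1 = 3.
3 mod 2 = 1, so parity bit = 1.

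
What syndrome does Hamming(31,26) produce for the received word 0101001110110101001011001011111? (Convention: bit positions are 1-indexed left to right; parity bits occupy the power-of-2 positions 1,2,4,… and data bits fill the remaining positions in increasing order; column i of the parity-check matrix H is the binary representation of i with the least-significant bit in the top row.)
Syndrome s = H · r^T (mod 2), r = 0101001110110101001011001011111:
  s[0] = (1010101010101010101010101010101)·(0101001110110101001011001011111) mod 2 = 0+0+0+0+0+0+1+0+1+0+1+0+0+0+0+0+0+0+1+0+1+0+0+0+1+0+1+0+1+0+1 mod 2 = 1
  s[1] = (0110011001100110011001100110011)·(0101001110110101001011001011111) mod 2 = 0+1+0+0+0+0+1+0+0+0+1+0+0+1+0+0+0+0+1+0+0+1+0+0+0+0+1+0+0+1+1 mod 2 = 1
  s[2] = (0001111000011110000111100001111)·(0101001110110101001011001011111) mod 2 = 0+0+0+1+0+0+1+0+0+0+0+1+0+1+0+0+0+0+0+0+1+1+0+0+0+0+0+1+1+1+1 mod 2 = 0
  s[3] = (0000000111111110000000011111111)·(0101001110110101001011001011111) mod 2 = 0+0+0+0+0+0+0+1+1+0+1+1+0+1+0+0+0+0+0+0+0+0+0+0+1+0+1+1+1+1+1 mod 2 = 1
  s[4] = (0000000000000001111111111111111)·(0101001110110101001011001011111) mod 2 = 0+0+0+0+0+0+0+0+0+0+0+0+0+0+0+1+0+0+1+0+1+1+0+0+1+0+1+1+1+1+1 mod 2 = 0
Syndrome = 11010
Non-zero syndrome: error at position 11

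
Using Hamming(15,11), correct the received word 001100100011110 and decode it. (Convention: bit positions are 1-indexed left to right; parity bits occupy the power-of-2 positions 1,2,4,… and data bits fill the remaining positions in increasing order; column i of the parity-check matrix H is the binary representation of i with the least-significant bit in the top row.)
Syndrome s = H · r^T (mod 2), r = 001100100011110:
  s[0] = (101010101010101)·(001100100011110) mod 2 = 0+0+1+0+0+0+1+0+0+0+1+0+1+0+0 mod 2 = 0
  s[1] = (011001100110011)·(001100100011110) mod 2 = 0+0+1+0+0+0+1+0+0+0+1+0+0+1+0 mod 2 = 0
  s[2] = (000111100001111)·(001100100011110) mod 2 = 0+0+0+1+0+0+1+0+0+0+0+1+1+1+0 mod 2 = 1
  s[3] = (000000011111111)·(001100100011110) mod 2 = 0+0+0+0+0+0+0+0+0+0+1+1+1+1+0 mod 2 = 0
Syndrome = 0010
Column 4 of H equals this syndrome → error at bit 4 (1-indexed).
Flip bit 4: 001100100011110 → 001000100011110
Extract data bits at positions {3,5,6,7,9,10,11,12,13,14,15}: 10010011110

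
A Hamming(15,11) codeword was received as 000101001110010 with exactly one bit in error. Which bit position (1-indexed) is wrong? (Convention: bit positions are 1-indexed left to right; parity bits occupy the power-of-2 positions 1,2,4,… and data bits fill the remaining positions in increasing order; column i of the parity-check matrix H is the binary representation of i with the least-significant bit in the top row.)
Syndrome s = H · r^T (mod 2), r = 000101001110010:
  s[0] = (101010101010101)·(000101001110010) mod 2 = 0+0+0+0+0+0+0+0+1+0+1+0+0+0+0 mod 2 = 0
  s[1] = (011001100110011)·(000101001110010) mod 2 = 0+0+0+0+0+1+0+0+0+1+1+0+0+1+0 mod 2 = 0
  s[2] = (000111100001111)·(000101001110010) mod 2 = 0+0+0+1+0+1+0+0+0+0+0+0+0+1+0 mod 2 = 1
  s[3] = (000000011111111)·(000101001110010) mod 2 = 0+0+0+0+0+0+0+0+1+1+1+0+0+1+0 mod 2 = 0
Syndrome = 0010
Column i of H is the binary representation of i, so the syndrome is the binary index of the flipped bit.
Read s = 0010 with s[0] as LSB: 0·2^0 + 0·2^1 + 1·2^2 + 0·2^3 = 4.
Error is at bit position 4.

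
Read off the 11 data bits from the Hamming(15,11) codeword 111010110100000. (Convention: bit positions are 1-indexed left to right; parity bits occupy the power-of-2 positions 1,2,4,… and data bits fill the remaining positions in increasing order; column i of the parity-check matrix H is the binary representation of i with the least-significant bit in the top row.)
Parity bits occupy power-of-2 positions; data bits are at positions {3,5,6,7,9,10,11,12,13,14,15} (1-indexed).
Extract: c[3]=1 c[5]=1 c[6]=0 c[7]=1 c[9]=0 c[10]=1 c[11]=0 c[12]=0 c[13]=0 c[14]=0 c[15]=0
Data = 11010100000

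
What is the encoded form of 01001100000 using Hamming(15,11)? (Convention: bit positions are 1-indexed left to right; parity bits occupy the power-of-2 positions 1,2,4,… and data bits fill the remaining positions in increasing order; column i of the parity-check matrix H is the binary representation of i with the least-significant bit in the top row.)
Codeword c = d · G (mod 2), d = 01001100000:
  c[0] = d·G[:,0] = (01001100000)·(11011010101) mod 2 = 0+1+0+0+1+0+0+0+0+0+0 mod 2 = 0
  c[1] = d·G[:,1] = (01001100000)·(10110110011) mod 2 = 0+0+0+0+0+1+0+0+0+0+0 mod 2 = 1
  c[2] = d·G[:,2] = (01001100000)·(10000000000) mod 2 = 0+0+0+0+0+0+0+0+0+0+0 mod 2 = 0
  c[3] = d·G[:,3] = (01001100000)·(01110001111) mod 2 = 0+1+0+0+0+0+0+0+0+0+0 mod 2 = 1
  c[4] = d·G[:,4] = (01001100000)·(01000000000) mod 2 = 0+1+0+0+0+0+0+0+0+0+0 mod 2 = 1
  c[5] = d·G[:,5] = (01001100000)·(00100000000) mod 2 = 0+0+0+0+0+0+0+0+0+0+0 mod 2 = 0
  c[6] = d·G[:,6] = (01001100000)·(00010000000) mod 2 = 0+0+0+0+0+0+0+0+0+0+0 mod 2 = 0
  c[7] = d·G[:,7] = (01001100000)·(00001111111) mod 2 = 0+0+0+0+1+1+0+0+0+0+0 mod 2 = 0
  c[8] = d·G[:,8] = (01001100000)·(00001000000) mod 2 = 0+0+0+0+1+0+0+0+0+0+0 mod 2 = 1
  c[9] = d·G[:,9] = (01001100000)·(00000100000) mod 2 = 0+0+0+0+0+1+0+0+0+0+0 mod 2 = 1
  c[10] = d·G[:,10] = (01001100000)·(00000010000) mod 2 = 0+0+0+0+0+0+0+0+0+0+0 mod 2 = 0
  c[11] = d·G[:,11] = (01001100000)·(00000001000) mod 2 = 0+0+0+0+0+0+0+0+0+0+0 mod 2 = 0
  c[12] = d·G[:,12] = (01001100000)·(00000000100) mod 2 = 0+0+0+0+0+0+0+0+0+0+0 mod 2 = 0
  c[13] = d·G[:,13] = (01001100000)·(00000000010) mod 2 = 0+0+0+0+0+0+0+0+0+0+0 mod 2 = 0
  c[14] = d·G[:,14] = (01001100000)·(00000000001) mod 2 = 0+0+0+0+0+0+0+0+0+0+0 mod 2 = 0
Codeword = 010110001100000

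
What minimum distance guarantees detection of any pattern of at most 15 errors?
Detecting e errors requires d_min ≥ e + 1 = 15 + 1 = 16.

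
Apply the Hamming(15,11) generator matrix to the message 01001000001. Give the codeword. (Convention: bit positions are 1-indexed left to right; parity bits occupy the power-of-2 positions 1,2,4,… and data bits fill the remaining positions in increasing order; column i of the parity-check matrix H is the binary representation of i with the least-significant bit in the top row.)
Codeword c = d · G (mod 2), d = 01001000001:
  c[0] = d·G[:,0] = (01001000001)·(11011010101) mod 2 = 0+1+0+0+1+0+0+0+0+0+1 mod 2 = 1
  c[1] = d·G[:,1] = (01001000001)·(10110110011) mod 2 = 0+0+0+0+0+0+0+0+0+0+1 mod 2 = 1
  c[2] = d·G[:,2] = (01001000001)·(10000000000) mod 2 = 0+0+0+0+0+0+0+0+0+0+0 mod 2 = 0
  c[3] = d·G[:,3] = (01001000001)·(01110001111) mod 2 = 0+1+0+0+0+0+0+0+0+0+1 mod 2 = 0
  c[4] = d·G[:,4] = (01001000001)·(01000000000) mod 2 = 0+1+0+0+0+0+0+0+0+0+0 mod 2 = 1
  c[5] = d·G[:,5] = (01001000001)·(00100000000) mod 2 = 0+0+0+0+0+0+0+0+0+0+0 mod 2 = 0
  c[6] = d·G[:,6] = (01001000001)·(00010000000) mod 2 = 0+0+0+0+0+0+0+0+0+0+0 mod 2 = 0
  c[7] = d·G[:,7] = (01001000001)·(00001111111) mod 2 = 0+0+0+0+1+0+0+0+0+0+1 mod 2 = 0
  c[8] = d·G[:,8] = (01001000001)·(00001000000) mod 2 = 0+0+0+0+1+0+0+0+0+0+0 mod 2 = 1
  c[9] = d·G[:,9] = (01001000001)·(00000100000) mod 2 = 0+0+0+0+0+0+0+0+0+0+0 mod 2 = 0
  c[10] = d·G[:,10] = (01001000001)·(00000010000) mod 2 = 0+0+0+0+0+0+0+0+0+0+0 mod 2 = 0
  c[11] = d·G[:,11] = (01001000001)·(00000001000) mod 2 = 0+0+0+0+0+0+0+0+0+0+0 mod 2 = 0
  c[12] = d·G[:,12] = (01001000001)·(00000000100) mod 2 = 0+0+0+0+0+0+0+0+0+0+0 mod 2 = 0
  c[13] = d·G[:,13] = (01001000001)·(00000000010) mod 2 = 0+0+0+0+0+0+0+0+0+0+0 mod 2 = 0
  c[14] = d·G[:,14] = (01001000001)·(00000000001) mod 2 = 0+0+0+0+0+0+0+0+0+0+1 mod 2 = 1
Codeword = 110010001000001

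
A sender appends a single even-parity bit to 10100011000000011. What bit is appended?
Sum of data bits: 1+0+1+0+0+0+1+1+0+0+0+0+0+0+0+1+1 = 6.
6 mod 2 = 0, so parity bit = 0.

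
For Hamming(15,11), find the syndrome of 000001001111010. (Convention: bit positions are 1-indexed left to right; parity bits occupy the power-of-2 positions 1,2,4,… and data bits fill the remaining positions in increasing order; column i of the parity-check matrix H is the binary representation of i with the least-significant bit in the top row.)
Syndrome s = H · r^T (mod 2), r = 000001001111010:
  s[0] = (101010101010101)·(000001001111010) mod 2 = 0+0+0+0+0+0+0+0+1+0+1+0+0+0+0 mod 2 = 0
  s[1] = (011001100110011)·(000001001111010) mod 2 = 0+0+0+0+0+1+0+0+0+1+1+0+0+1+0 mod 2 = 0
  s[2] = (000111100001111)·(000001001111010) mod 2 = 0+0+0+0+0+1+0+0+0+0+0+1+0+1+0 mod 2 = 1
  s[3] = (000000011111111)·(000001001111010) mod 2 = 0+0+0+0+0+0+0+0+1+1+1+1+0+1+0 mod 2 = 1
Syndrome = 0011
Non-zero syndrome: error at position 12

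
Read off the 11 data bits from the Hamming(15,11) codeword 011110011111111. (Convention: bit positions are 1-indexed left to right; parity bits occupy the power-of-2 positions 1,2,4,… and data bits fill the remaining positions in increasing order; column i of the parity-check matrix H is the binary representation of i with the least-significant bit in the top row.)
Parity bits occupy power-of-2 positions; data bits are at positions {3,5,6,7,9,10,11,12,13,14,15} (1-indexed).
Extract: c[3]=1 c[5]=1 c[6]=0 c[7]=0 c[9]=1 c[10]=1 c[11]=1 c[12]=1 c[13]=1 c[14]=1 c[15]=1
Data = 11001111111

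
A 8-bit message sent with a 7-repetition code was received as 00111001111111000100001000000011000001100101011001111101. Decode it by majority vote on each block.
Split into 7-bit blocks and majority-vote each:
  block 1 = 0011100: 3 ones, 4 zeros → 0
  block 2 = 1111111: 7 ones, 0 zeros → 1
  block 3 = 0001000: 1 ones, 6 zeros → 0
  block 4 = 0100000: 1 ones, 6 zeros → 0
  block 5 = 0011000: 2 ones, 5 zeros → 0
  block 6 = 0011001: 3 ones, 4 zeros → 0
  block 7 = 0101100: 3 ones, 4 zeros → 0
  block 8 = 1111101: 6 ones, 1 zeros → 1
Decoded = 01000001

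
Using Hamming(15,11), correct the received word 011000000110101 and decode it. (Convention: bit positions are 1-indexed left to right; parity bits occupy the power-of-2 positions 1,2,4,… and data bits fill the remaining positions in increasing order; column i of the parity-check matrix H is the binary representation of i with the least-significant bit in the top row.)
Syndrome s = H · r^T (mod 2), r = 011000000110101:
  s[0] = (101010101010101)·(011000000110101) mod 2 = 0+0+1+0+0+0+0+0+0+0+1+0+1+0+1 mod 2 = 0
  s[1] = (011001100110011)·(011000000110101) mod 2 = 0+1+1+0+0+0+0+0+0+1+1+0+0+0+1 mod 2 = 1
  s[2] = (000111100001111)·(011000000110101) mod 2 = 0+0+0+0+0+0+0+0+0+0+0+0+1+0+1 mod 2 = 0
  s[3] = (000000011111111)·(011000000110101) mod 2 = 0+0+0+0+0+0+0+0+0+1+1+0+1+0+1 mod 2 = 0
Syndrome = 0100
Column 2 of H equals this syndrome → error at bit 2 (1-indexed).
Flip bit 2: 011000000110101 → 001000000110101
Extract data bits at positions {3,5,6,7,9,10,11,12,13,14,15}: 10000110101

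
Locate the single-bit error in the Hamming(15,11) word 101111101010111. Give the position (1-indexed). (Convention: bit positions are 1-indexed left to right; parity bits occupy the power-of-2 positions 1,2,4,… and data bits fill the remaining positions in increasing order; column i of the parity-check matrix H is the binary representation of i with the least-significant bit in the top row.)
Syndrome s = H · r^T (mod 2), r = 101111101010111:
  s[0] = (101010101010101)·(101111101010111) mod 2 = 1+0+1+0+1+0+1+0+1+0+1+0+1+0+1 mod 2 = 0
  s[1] = (011001100110011)·(101111101010111) mod 2 = 0+0+1+0+0+1+1+0+0+0+1+0+0+1+1 mod 2 = 0
  s[2] = (000111100001111)·(101111101010111) mod 2 = 0+0+0+1+1+1+1+0+0+0+0+0+1+1+1 mod 2 = 1
  s[3] = (000000011111111)·(101111101010111) mod 2 = 0+0+0+0+0+0+0+0+1+0+1+0+1+1+1 mod 2 = 1
Syndrome = 0011
Column i of H is the binary representation of i, so the syndrome is the binary index of the flipped bit.
Read s = 0011 with s[0] as LSB: 0·2^0 + 0·2^1 + 1·2^2 + 1·2^3 = 12.
Error is at bit position 12.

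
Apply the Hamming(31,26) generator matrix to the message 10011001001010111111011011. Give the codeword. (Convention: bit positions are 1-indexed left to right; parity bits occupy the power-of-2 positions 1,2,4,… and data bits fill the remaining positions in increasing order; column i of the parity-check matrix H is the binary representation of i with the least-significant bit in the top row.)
Codeword c = d · G (mod 2), d = 10011001001010111111011011:
  c[0] = d·G[:,0] = (10011001001010111111011011)·(11011010101101010101010101) mod 2 = 1+0+0+1+1+0+0+0+0+0+1+0+0+0+0+1+0+1+0+1+0+1+0+0+0+1 mod 2 = 1
  c[1] = d·G[:,1] = (10011001001010111111011011)·(10110110011011001100110011) mod 2 = 1+0+0+1+0+0+0+0+0+0+1+0+1+0+0+0+1+1+0+0+0+1+0+0+1+1 mod 2 = 1
  c[2] = d·G[:,2] = (10011001001010111111011011)·(10000000000000000000000000) mod 2 = 1+0+0+0+0+0+0+0+0+0+0+0+0+0+0+0+0+0+0+0+0+0+0+0+0+0 mod 2 = 1
  c[3] = d·G[:,3] = (10011001001010111111011011)·(01110001111000111100001111) mod 2 = 0+0+0+1+0+0+0+1+0+0+1+0+0+0+1+1+1+1+0+0+0+0+1+0+1+1 mod 2 = 0
  c[4] = d·G[:,4] = (10011001001010111111011011)·(01000000000000000000000000) mod 2 = 0+0+0+0+0+0+0+0+0+0+0+0+0+0+0+0+0+0+0+0+0+0+0+0+0+0 mod 2 = 0
  c[5] = d·G[:,5] = (10011001001010111111011011)·(00100000000000000000000000) mod 2 = 0+0+0+0+0+0+0+0+0+0+0+0+0+0+0+0+0+0+0+0+0+0+0+0+0+0 mod 2 = 0
  c[6] = d·G[:,6] = (10011001001010111111011011)·(00010000000000000000000000) mod 2 = 0+0+0+1+0+0+0+0+0+0+0+0+0+0+0+0+0+0+0+0+0+0+0+0+0+0 mod 2 = 1
  c[7] = d·G[:,7] = (10011001001010111111011011)·(00001111111000000011111111) mod 2 = 0+0+0+0+1+0+0+1+0+0+1+0+0+0+0+0+0+0+1+1+0+1+1+0+1+1 mod 2 = 1
  c[8] = d·G[:,8] = (10011001001010111111011011)·(00001000000000000000000000) mod 2 = 0+0+0+0+1+0+0+0+0+0+0+0+0+0+0+0+0+0+0+0+0+0+0+0+0+0 mod 2 = 1
  c[9] = d·G[:,9] = (10011001001010111111011011)·(00000100000000000000000000) mod 2 = 0+0+0+0+0+0+0+0+0+0+0+0+0+0+0+0+0+0+0+0+0+0+0+0+0+0 mod 2 = 0
  c[10] = d·G[:,10] = (10011001001010111111011011)·(00000010000000000000000000) mod 2 = 0+0+0+0+0+0+0+0+0+0+0+0+0+0+0+0+0+0+0+0+0+0+0+0+0+0 mod 2 = 0
  c[11] = d·G[:,11] = (10011001001010111111011011)·(00000001000000000000000000) mod 2 = 0+0+0+0+0+0+0+1+0+0+0+0+0+0+0+0+0+0+0+0+0+0+0+0+0+0 mod 2 = 1
  c[12] = d·G[:,12] = (10011001001010111111011011)·(00000000100000000000000000) mod 2 = 0+0+0+0+0+0+0+0+0+0+0+0+0+0+0+0+0+0+0+0+0+0+0+0+0+0 mod 2 = 0
  c[13] = d·G[:,13] = (10011001001010111111011011)·(00000000010000000000000000) mod 2 = 0+0+0+0+0+0+0+0+0+0+0+0+0+0+0+0+0+0+0+0+0+0+0+0+0+0 mod 2 = 0
  c[14] = d·G[:,14] = (10011001001010111111011011)·(00000000001000000000000000) mod 2 = 0+0+0+0+0+0+0+0+0+0+1+0+0+0+0+0+0+0+0+0+0+0+0+0+0+0 mod 2 = 1
  c[15] = d·G[:,15] = (10011001001010111111011011)·(00000000000111111111111111) mod 2 = 0+0+0+0+0+0+0+0+0+0+0+0+1+0+1+1+1+1+1+1+0+1+1+0+1+1 mod 2 = 1
  c[16] = d·G[:,16] = (10011001001010111111011011)·(00000000000100000000000000) mod 2 = 0+0+0+0+0+0+0+0+0+0+0+0+0+0+0+0+0+0+0+0+0+0+0+0+0+0 mod 2 = 0
  c[17] = d·G[:,17] = (10011001001010111111011011)·(00000000000010000000000000) mod 2 = 0+0+0+0+0+0+0+0+0+0+0+0+1+0+0+0+0+0+0+0+0+0+0+0+0+0 mod 2 = 1
  c[18] = d·G[:,18] = (10011001001010111111011011)·(00000000000001000000000000) mod 2 = 0+0+0+0+0+0+0+0+0+0+0+0+0+0+0+0+0+0+0+0+0+0+0+0+0+0 mod 2 = 0
  c[19] = d·G[:,19] = (10011001001010111111011011)·(00000000000000100000000000) mod 2 = 0+0+0+0+0+0+0+0+0+0+0+0+0+0+1+0+0+0+0+0+0+0+0+0+0+0 mod 2 = 1
  c[20] = d·G[:,20] = (10011001001010111111011011)·(00000000000000010000000000) mod 2 = 0+0+0+0+0+0+0+0+0+0+0+0+0+0+0+1+0+0+0+0+0+0+0+0+0+0 mod 2 = 1
  c[21] = d·G[:,21] = (10011001001010111111011011)·(00000000000000001000000000) mod 2 = 0+0+0+0+0+0+0+0+0+0+0+0+0+0+0+0+1+0+0+0+0+0+0+0+0+0 mod 2 = 1
  c[22] = d·G[:,22] = (10011001001010111111011011)·(00000000000000000100000000) mod 2 = 0+0+0+0+0+0+0+0+0+0+0+0+0+0+0+0+0+1+0+0+0+0+0+0+0+0 mod 2 = 1
  c[23] = d·G[:,23] = (10011001001010111111011011)·(00000000000000000010000000) mod 2 = 0+0+0+0+0+0+0+0+0+0+0+0+0+0+0+0+0+0+1+0+0+0+0+0+0+0 mod 2 = 1
  c[24] = d·G[:,24] = (10011001001010111111011011)·(00000000000000000001000000) mod 2 = 0+0+0+0+0+0+0+0+0+0+0+0+0+0+0+0+0+0+0+1+0+0+0+0+0+0 mod 2 = 1
  c[25] = d·G[:,25] = (10011001001010111111011011)·(00000000000000000000100000) mod 2 = 0+0+0+0+0+0+0+0+0+0+0+0+0+0+0+0+0+0+0+0+0+0+0+0+0+0 mod 2 = 0
  c[26] = d·G[:,26] = (10011001001010111111011011)·(00000000000000000000010000) mod 2 = 0+0+0+0+0+0+0+0+0+0+0+0+0+0+0+0+0+0+0+0+0+1+0+0+0+0 mod 2 = 1
  c[27] = d·G[:,27] = (10011001001010111111011011)·(00000000000000000000001000) mod 2 = 0+0+0+0+0+0+0+0+0+0+0+0+0+0+0+0+0+0+0+0+0+0+1+0+0+0 mod 2 = 1
  c[28] = d·G[:,28] = (10011001001010111111011011)·(00000000000000000000000100) mod 2 = 0+0+0+0+0+0+0+0+0+0+0+0+0+0+0+0+0+0+0+0+0+0+0+0+0+0 mod 2 = 0
  c[29] = d·G[:,29] = (10011001001010111111011011)·(00000000000000000000000010) mod 2 = 0+0+0+0+0+0+0+0+0+0+0+0+0+0+0+0+0+0+0+0+0+0+0+0+1+0 mod 2 = 1
  c[30] = d·G[:,30] = (10011001001010111111011011)·(00000000000000000000000001) mod 2 = 0+0+0+0+0+0+0+0+0+0+0+0+0+0+0+0+0+0+0+0+0+0+0+0+0+1 mod 2 = 1
Codeword = 1110001110010011010111111011011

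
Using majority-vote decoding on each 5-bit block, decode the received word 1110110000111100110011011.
Split into 5-bit blocks and majority-vote each:
  block 1 = 11101: 4 ones, 1 zeros → 1
  block 2 = 10000: 1 ones, 4 zeros → 0
  block 3 = 11110: 4 ones, 1 zeros → 1
  block 4 = 01100: 2 ones, 3 zeros → 0
  block 5 = 11011: 4 ones, 1 zeros → 1
Decoded = 10101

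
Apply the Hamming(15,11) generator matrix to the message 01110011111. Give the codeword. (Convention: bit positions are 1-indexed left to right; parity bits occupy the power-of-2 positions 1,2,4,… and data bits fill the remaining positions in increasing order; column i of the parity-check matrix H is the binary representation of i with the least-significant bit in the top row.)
Codeword c = d · G (mod 2), d = 01110011111:
  c[0] = d·G[:,0] = (01110011111)·(11011010101) mod 2 = 0+1+0+1+0+0+1+0+1+0+1 mod 2 = 1
  c[1] = d·G[:,1] = (01110011111)·(10110110011) mod 2 = 0+0+1+1+0+0+1+0+0+1+1 mod 2 = 1
  c[2] = d·G[:,2] = (01110011111)·(10000000000) mod 2 = 0+0+0+0+0+0+0+0+0+0+0 mod 2 = 0
  c[3] = d·G[:,3] = (01110011111)·(01110001111) mod 2 = 0+1+1+1+0+0+0+1+1+1+1 mod 2 = 1
  c[4] = d·G[:,4] = (01110011111)·(01000000000) mod 2 = 0+1+0+0+0+0+0+0+0+0+0 mod 2 = 1
  c[5] = d·G[:,5] = (01110011111)·(00100000000) mod 2 = 0+0+1+0+0+0+0+0+0+0+0 mod 2 = 1
  c[6] = d·G[:,6] = (01110011111)·(00010000000) mod 2 = 0+0+0+1+0+0+0+0+0+0+0 mod 2 = 1
  c[7] = d·G[:,7] = (01110011111)·(00001111111) mod 2 = 0+0+0+0+0+0+1+1+1+1+1 mod 2 = 1
  c[8] = d·G[:,8] = (01110011111)·(00001000000) mod 2 = 0+0+0+0+0+0+0+0+0+0+0 mod 2 = 0
  c[9] = d·G[:,9] = (01110011111)·(00000100000) mod 2 = 0+0+0+0+0+0+0+0+0+0+0 mod 2 = 0
  c[10] = d·G[:,10] = (01110011111)·(00000010000) mod 2 = 0+0+0+0+0+0+1+0+0+0+0 mod 2 = 1
  c[11] = d·G[:,11] = (01110011111)·(00000001000) mod 2 = 0+0+0+0+0+0+0+1+0+0+0 mod 2 = 1
  c[12] = d·G[:,12] = (01110011111)·(00000000100) mod 2 = 0+0+0+0+0+0+0+0+1+0+0 mod 2 = 1
  c[13] = d·G[:,13] = (01110011111)·(00000000010) mod 2 = 0+0+0+0+0+0+0+0+0+1+0 mod 2 = 1
  c[14] = d·G[:,14] = (01110011111)·(00000000001) mod 2 = 0+0+0+0+0+0+0+0+0+0+1 mod 2 = 1
Codeword = 110111110011111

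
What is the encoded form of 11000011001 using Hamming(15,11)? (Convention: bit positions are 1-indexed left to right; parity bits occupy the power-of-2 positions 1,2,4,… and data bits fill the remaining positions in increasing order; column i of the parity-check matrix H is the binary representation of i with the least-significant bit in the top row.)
Codeword c = d · G (mod 2), d = 11000011001:
  c[0] = d·G[:,0] = (11000011001)·(11011010101) mod 2 = 1+1+0+0+0+0+1+0+0+0+1 mod 2 = 0
  c[1] = d·G[:,1] = (11000011001)·(10110110011) mod 2 = 1+0+0+0+0+0+1+0+0+0+1 mod 2 = 1
  c[2] = d·G[:,2] = (11000011001)·(10000000000) mod 2 = 1+0+0+0+0+0+0+0+0+0+0 mod 2 = 1
  c[3] = d·G[:,3] = (11000011001)·(01110001111) mod 2 = 0+1+0+0+0+0+0+1+0+0+1 mod 2 = 1
  c[4] = d·G[:,4] = (11000011001)·(01000000000) mod 2 = 0+1+0+0+0+0+0+0+0+0+0 mod 2 = 1
  c[5] = d·G[:,5] = (11000011001)·(00100000000) mod 2 = 0+0+0+0+0+0+0+0+0+0+0 mod 2 = 0
  c[6] = d·G[:,6] = (11000011001)·(00010000000) mod 2 = 0+0+0+0+0+0+0+0+0+0+0 mod 2 = 0
  c[7] = d·G[:,7] = (11000011001)·(00001111111) mod 2 = 0+0+0+0+0+0+1+1+0+0+1 mod 2 = 1
  c[8] = d·G[:,8] = (11000011001)·(00001000000) mod 2 = 0+0+0+0+0+0+0+0+0+0+0 mod 2 = 0
  c[9] = d·G[:,9] = (11000011001)·(00000100000) mod 2 = 0+0+0+0+0+0+0+0+0+0+0 mod 2 = 0
  c[10] = d·G[:,10] = (11000011001)·(00000010000) mod 2 = 0+0+0+0+0+0+1+0+0+0+0 mod 2 = 1
  c[11] = d·G[:,11] = (11000011001)·(00000001000) mod 2 = 0+0+0+0+0+0+0+1+0+0+0 mod 2 = 1
  c[12] = d·G[:,12] = (11000011001)·(00000000100) mod 2 = 0+0+0+0+0+0+0+0+0+0+0 mod 2 = 0
  c[13] = d·G[:,13] = (11000011001)·(00000000010) mod 2 = 0+0+0+0+0+0+0+0+0+0+0 mod 2 = 0
  c[14] = d·G[:,14] = (11000011001)·(00000000001) mod 2 = 0+0+0+0+0+0+0+0+0+0+1 mod 2 = 1
Codeword = 011110010011001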